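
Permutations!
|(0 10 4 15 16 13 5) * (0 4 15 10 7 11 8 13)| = |(0 7 11 8 13 5 4 10 15 16)| = 10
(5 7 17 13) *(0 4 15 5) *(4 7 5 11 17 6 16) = [7, 1, 2, 3, 15, 5, 16, 6, 8, 9, 10, 17, 12, 0, 14, 11, 4, 13] = (0 7 6 16 4 15 11 17 13)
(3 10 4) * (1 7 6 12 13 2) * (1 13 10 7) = (2 13)(3 7 6 12 10 4) = [0, 1, 13, 7, 3, 5, 12, 6, 8, 9, 4, 11, 10, 2]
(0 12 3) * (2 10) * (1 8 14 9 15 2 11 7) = [12, 8, 10, 0, 4, 5, 6, 1, 14, 15, 11, 7, 3, 13, 9, 2] = (0 12 3)(1 8 14 9 15 2 10 11 7)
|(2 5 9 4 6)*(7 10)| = 10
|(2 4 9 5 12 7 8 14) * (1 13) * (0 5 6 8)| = 12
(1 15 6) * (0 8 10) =(0 8 10)(1 15 6) =[8, 15, 2, 3, 4, 5, 1, 7, 10, 9, 0, 11, 12, 13, 14, 6]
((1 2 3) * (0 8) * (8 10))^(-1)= (0 8 10)(1 3 2)= [8, 3, 1, 2, 4, 5, 6, 7, 10, 9, 0]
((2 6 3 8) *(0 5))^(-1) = (0 5)(2 8 3 6) = [5, 1, 8, 6, 4, 0, 2, 7, 3]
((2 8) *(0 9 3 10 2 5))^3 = (0 10 5 3 8 9 2) = [10, 1, 0, 8, 4, 3, 6, 7, 9, 2, 5]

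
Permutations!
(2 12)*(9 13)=(2 12)(9 13)=[0, 1, 12, 3, 4, 5, 6, 7, 8, 13, 10, 11, 2, 9]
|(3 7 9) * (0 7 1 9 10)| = |(0 7 10)(1 9 3)| = 3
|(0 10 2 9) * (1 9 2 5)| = |(0 10 5 1 9)| = 5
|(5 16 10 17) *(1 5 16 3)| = |(1 5 3)(10 17 16)| = 3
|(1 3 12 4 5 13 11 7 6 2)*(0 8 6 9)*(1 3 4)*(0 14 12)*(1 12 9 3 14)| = 13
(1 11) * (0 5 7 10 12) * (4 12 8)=[5, 11, 2, 3, 12, 7, 6, 10, 4, 9, 8, 1, 0]=(0 5 7 10 8 4 12)(1 11)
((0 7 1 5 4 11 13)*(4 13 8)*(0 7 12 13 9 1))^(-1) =(0 7 13 12)(1 9 5)(4 8 11) =[7, 9, 2, 3, 8, 1, 6, 13, 11, 5, 10, 4, 0, 12]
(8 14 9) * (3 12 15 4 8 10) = (3 12 15 4 8 14 9 10) = [0, 1, 2, 12, 8, 5, 6, 7, 14, 10, 3, 11, 15, 13, 9, 4]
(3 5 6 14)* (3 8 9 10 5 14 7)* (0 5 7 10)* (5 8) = [8, 1, 2, 14, 4, 6, 10, 3, 9, 0, 7, 11, 12, 13, 5] = (0 8 9)(3 14 5 6 10 7)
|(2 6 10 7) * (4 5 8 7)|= 7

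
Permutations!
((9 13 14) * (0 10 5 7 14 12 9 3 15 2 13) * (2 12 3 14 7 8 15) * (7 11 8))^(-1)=(0 9 12 15 8 11 7 5 10)(2 3 13)=[9, 1, 3, 13, 4, 10, 6, 5, 11, 12, 0, 7, 15, 2, 14, 8]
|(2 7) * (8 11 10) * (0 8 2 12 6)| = 8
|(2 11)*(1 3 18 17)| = |(1 3 18 17)(2 11)| = 4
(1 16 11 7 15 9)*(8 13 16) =[0, 8, 2, 3, 4, 5, 6, 15, 13, 1, 10, 7, 12, 16, 14, 9, 11] =(1 8 13 16 11 7 15 9)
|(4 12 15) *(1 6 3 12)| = 6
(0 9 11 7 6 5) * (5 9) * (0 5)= (6 9 11 7)= [0, 1, 2, 3, 4, 5, 9, 6, 8, 11, 10, 7]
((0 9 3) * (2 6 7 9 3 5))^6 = (2 6 7 9 5) = [0, 1, 6, 3, 4, 2, 7, 9, 8, 5]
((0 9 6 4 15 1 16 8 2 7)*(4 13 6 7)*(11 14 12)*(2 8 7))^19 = (0 4 16 9 15 7 2 1)(6 13)(11 14 12) = [4, 0, 1, 3, 16, 5, 13, 2, 8, 15, 10, 14, 11, 6, 12, 7, 9]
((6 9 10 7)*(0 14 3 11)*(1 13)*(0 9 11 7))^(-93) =(0 7 9 14 6 10 3 11)(1 13) =[7, 13, 2, 11, 4, 5, 10, 9, 8, 14, 3, 0, 12, 1, 6]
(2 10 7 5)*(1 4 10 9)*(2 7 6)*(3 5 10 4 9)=(1 9)(2 3 5 7 10 6)=[0, 9, 3, 5, 4, 7, 2, 10, 8, 1, 6]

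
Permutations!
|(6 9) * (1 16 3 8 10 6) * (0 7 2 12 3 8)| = |(0 7 2 12 3)(1 16 8 10 6 9)| = 30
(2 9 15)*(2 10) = (2 9 15 10) = [0, 1, 9, 3, 4, 5, 6, 7, 8, 15, 2, 11, 12, 13, 14, 10]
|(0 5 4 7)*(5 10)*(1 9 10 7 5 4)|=|(0 7)(1 9 10 4 5)|=10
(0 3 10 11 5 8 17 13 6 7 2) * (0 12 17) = (0 3 10 11 5 8)(2 12 17 13 6 7) = [3, 1, 12, 10, 4, 8, 7, 2, 0, 9, 11, 5, 17, 6, 14, 15, 16, 13]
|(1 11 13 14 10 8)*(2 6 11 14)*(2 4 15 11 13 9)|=28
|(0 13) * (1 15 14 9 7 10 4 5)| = 8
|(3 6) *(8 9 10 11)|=|(3 6)(8 9 10 11)|=4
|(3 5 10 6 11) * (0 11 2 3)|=|(0 11)(2 3 5 10 6)|=10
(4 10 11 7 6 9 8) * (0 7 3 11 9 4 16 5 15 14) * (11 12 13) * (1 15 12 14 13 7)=[1, 15, 2, 14, 10, 12, 4, 6, 16, 8, 9, 3, 7, 11, 0, 13, 5]=(0 1 15 13 11 3 14)(4 10 9 8 16 5 12 7 6)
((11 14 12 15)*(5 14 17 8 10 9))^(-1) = (5 9 10 8 17 11 15 12 14) = [0, 1, 2, 3, 4, 9, 6, 7, 17, 10, 8, 15, 14, 13, 5, 12, 16, 11]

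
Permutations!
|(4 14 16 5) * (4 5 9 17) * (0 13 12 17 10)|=|(0 13 12 17 4 14 16 9 10)|=9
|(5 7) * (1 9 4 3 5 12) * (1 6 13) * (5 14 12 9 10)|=11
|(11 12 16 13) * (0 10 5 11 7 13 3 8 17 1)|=|(0 10 5 11 12 16 3 8 17 1)(7 13)|=10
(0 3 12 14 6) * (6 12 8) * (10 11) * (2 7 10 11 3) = (0 2 7 10 3 8 6)(12 14) = [2, 1, 7, 8, 4, 5, 0, 10, 6, 9, 3, 11, 14, 13, 12]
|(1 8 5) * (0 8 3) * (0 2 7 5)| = 10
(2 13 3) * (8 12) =[0, 1, 13, 2, 4, 5, 6, 7, 12, 9, 10, 11, 8, 3] =(2 13 3)(8 12)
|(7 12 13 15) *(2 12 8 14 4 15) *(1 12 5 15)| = |(1 12 13 2 5 15 7 8 14 4)| = 10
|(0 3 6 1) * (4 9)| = 4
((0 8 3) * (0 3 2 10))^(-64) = (10) = [0, 1, 2, 3, 4, 5, 6, 7, 8, 9, 10]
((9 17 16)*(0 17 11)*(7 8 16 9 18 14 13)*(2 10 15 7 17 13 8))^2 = (0 17 11 13 9)(2 15)(7 10)(8 18)(14 16) = [17, 1, 15, 3, 4, 5, 6, 10, 18, 0, 7, 13, 12, 9, 16, 2, 14, 11, 8]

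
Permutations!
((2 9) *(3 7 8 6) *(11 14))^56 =(14) =[0, 1, 2, 3, 4, 5, 6, 7, 8, 9, 10, 11, 12, 13, 14]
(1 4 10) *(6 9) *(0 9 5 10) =[9, 4, 2, 3, 0, 10, 5, 7, 8, 6, 1] =(0 9 6 5 10 1 4)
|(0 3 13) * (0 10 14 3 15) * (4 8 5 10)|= |(0 15)(3 13 4 8 5 10 14)|= 14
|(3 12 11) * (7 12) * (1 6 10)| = 12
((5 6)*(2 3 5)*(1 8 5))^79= (1 8 5 6 2 3)= [0, 8, 3, 1, 4, 6, 2, 7, 5]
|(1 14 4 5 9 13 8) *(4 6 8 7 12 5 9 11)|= |(1 14 6 8)(4 9 13 7 12 5 11)|= 28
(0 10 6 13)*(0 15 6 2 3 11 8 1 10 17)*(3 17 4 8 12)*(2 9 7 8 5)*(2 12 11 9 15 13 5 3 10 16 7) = (0 4 3 9 2 17)(1 16 7 8)(5 12 10 15 6) = [4, 16, 17, 9, 3, 12, 5, 8, 1, 2, 15, 11, 10, 13, 14, 6, 7, 0]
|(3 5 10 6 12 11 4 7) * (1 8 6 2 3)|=|(1 8 6 12 11 4 7)(2 3 5 10)|=28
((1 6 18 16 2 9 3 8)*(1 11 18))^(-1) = (1 6)(2 16 18 11 8 3 9) = [0, 6, 16, 9, 4, 5, 1, 7, 3, 2, 10, 8, 12, 13, 14, 15, 18, 17, 11]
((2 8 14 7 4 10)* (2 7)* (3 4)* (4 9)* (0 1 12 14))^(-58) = (0 12 2)(1 14 8)(3 4 7 9 10) = [12, 14, 0, 4, 7, 5, 6, 9, 1, 10, 3, 11, 2, 13, 8]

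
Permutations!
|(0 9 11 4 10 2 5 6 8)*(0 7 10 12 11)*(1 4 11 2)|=18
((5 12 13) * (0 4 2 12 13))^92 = [0, 1, 2, 3, 4, 5, 6, 7, 8, 9, 10, 11, 12, 13] = (13)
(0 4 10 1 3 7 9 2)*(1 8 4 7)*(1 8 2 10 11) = (0 7 9 10 2)(1 3 8 4 11) = [7, 3, 0, 8, 11, 5, 6, 9, 4, 10, 2, 1]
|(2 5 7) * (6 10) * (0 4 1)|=6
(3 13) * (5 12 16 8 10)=(3 13)(5 12 16 8 10)=[0, 1, 2, 13, 4, 12, 6, 7, 10, 9, 5, 11, 16, 3, 14, 15, 8]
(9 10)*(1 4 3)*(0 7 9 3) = (0 7 9 10 3 1 4) = [7, 4, 2, 1, 0, 5, 6, 9, 8, 10, 3]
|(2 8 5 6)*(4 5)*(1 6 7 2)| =10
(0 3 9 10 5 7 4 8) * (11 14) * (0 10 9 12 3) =(3 12)(4 8 10 5 7)(11 14) =[0, 1, 2, 12, 8, 7, 6, 4, 10, 9, 5, 14, 3, 13, 11]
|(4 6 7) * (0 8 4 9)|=|(0 8 4 6 7 9)|=6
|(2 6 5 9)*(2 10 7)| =|(2 6 5 9 10 7)| =6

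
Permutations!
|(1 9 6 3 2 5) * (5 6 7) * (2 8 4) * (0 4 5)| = 10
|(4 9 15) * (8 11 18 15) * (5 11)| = |(4 9 8 5 11 18 15)| = 7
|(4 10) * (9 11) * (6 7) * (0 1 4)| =|(0 1 4 10)(6 7)(9 11)| =4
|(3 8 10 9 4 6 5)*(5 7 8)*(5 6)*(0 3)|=9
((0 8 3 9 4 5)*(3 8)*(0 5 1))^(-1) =(0 1 4 9 3) =[1, 4, 2, 0, 9, 5, 6, 7, 8, 3]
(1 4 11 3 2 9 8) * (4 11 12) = [0, 11, 9, 2, 12, 5, 6, 7, 1, 8, 10, 3, 4] = (1 11 3 2 9 8)(4 12)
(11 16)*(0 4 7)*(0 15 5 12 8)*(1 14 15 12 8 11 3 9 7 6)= (0 4 6 1 14 15 5 8)(3 9 7 12 11 16)= [4, 14, 2, 9, 6, 8, 1, 12, 0, 7, 10, 16, 11, 13, 15, 5, 3]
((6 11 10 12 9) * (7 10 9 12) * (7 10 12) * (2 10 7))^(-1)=[0, 1, 12, 3, 4, 5, 9, 10, 8, 11, 2, 6, 7]=(2 12 7 10)(6 9 11)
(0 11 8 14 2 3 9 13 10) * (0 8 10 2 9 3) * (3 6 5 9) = (0 11 10 8 14 3 6 5 9 13 2) = [11, 1, 0, 6, 4, 9, 5, 7, 14, 13, 8, 10, 12, 2, 3]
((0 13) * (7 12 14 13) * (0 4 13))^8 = (14) = [0, 1, 2, 3, 4, 5, 6, 7, 8, 9, 10, 11, 12, 13, 14]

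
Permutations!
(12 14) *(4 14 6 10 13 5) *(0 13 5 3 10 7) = (0 13 3 10 5 4 14 12 6 7) = [13, 1, 2, 10, 14, 4, 7, 0, 8, 9, 5, 11, 6, 3, 12]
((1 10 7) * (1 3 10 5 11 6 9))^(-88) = (1 11 9 5 6)(3 7 10) = [0, 11, 2, 7, 4, 6, 1, 10, 8, 5, 3, 9]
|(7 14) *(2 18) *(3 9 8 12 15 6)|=6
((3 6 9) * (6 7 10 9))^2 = (3 10)(7 9) = [0, 1, 2, 10, 4, 5, 6, 9, 8, 7, 3]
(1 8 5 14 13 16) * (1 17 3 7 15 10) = (1 8 5 14 13 16 17 3 7 15 10) = [0, 8, 2, 7, 4, 14, 6, 15, 5, 9, 1, 11, 12, 16, 13, 10, 17, 3]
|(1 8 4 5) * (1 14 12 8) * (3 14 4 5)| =6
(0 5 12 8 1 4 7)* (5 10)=[10, 4, 2, 3, 7, 12, 6, 0, 1, 9, 5, 11, 8]=(0 10 5 12 8 1 4 7)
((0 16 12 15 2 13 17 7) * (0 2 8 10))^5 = (0 10 8 15 12 16)(2 13 17 7) = [10, 1, 13, 3, 4, 5, 6, 2, 15, 9, 8, 11, 16, 17, 14, 12, 0, 7]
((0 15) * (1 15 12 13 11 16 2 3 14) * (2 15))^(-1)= (0 15 16 11 13 12)(1 14 3 2)= [15, 14, 1, 2, 4, 5, 6, 7, 8, 9, 10, 13, 0, 12, 3, 16, 11]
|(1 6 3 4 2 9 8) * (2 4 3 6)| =4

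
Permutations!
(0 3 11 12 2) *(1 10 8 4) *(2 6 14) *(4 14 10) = (0 3 11 12 6 10 8 14 2)(1 4) = [3, 4, 0, 11, 1, 5, 10, 7, 14, 9, 8, 12, 6, 13, 2]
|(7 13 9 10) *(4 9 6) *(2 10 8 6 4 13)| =|(2 10 7)(4 9 8 6 13)| =15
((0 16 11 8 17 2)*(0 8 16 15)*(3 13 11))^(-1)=(0 15)(2 17 8)(3 16 11 13)=[15, 1, 17, 16, 4, 5, 6, 7, 2, 9, 10, 13, 12, 3, 14, 0, 11, 8]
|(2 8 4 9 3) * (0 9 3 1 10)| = 4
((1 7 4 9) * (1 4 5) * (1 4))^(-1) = (1 9 4 5 7) = [0, 9, 2, 3, 5, 7, 6, 1, 8, 4]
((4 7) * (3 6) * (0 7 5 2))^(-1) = (0 2 5 4 7)(3 6) = [2, 1, 5, 6, 7, 4, 3, 0]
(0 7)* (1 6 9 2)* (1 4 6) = (0 7)(2 4 6 9) = [7, 1, 4, 3, 6, 5, 9, 0, 8, 2]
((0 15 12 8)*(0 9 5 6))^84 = (15) = [0, 1, 2, 3, 4, 5, 6, 7, 8, 9, 10, 11, 12, 13, 14, 15]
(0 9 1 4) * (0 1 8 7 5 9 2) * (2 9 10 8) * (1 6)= (0 9 2)(1 4 6)(5 10 8 7)= [9, 4, 0, 3, 6, 10, 1, 5, 7, 2, 8]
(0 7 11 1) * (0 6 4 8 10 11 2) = [7, 6, 0, 3, 8, 5, 4, 2, 10, 9, 11, 1] = (0 7 2)(1 6 4 8 10 11)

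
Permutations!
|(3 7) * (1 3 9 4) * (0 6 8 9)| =|(0 6 8 9 4 1 3 7)| =8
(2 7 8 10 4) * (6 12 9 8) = (2 7 6 12 9 8 10 4) = [0, 1, 7, 3, 2, 5, 12, 6, 10, 8, 4, 11, 9]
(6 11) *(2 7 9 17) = [0, 1, 7, 3, 4, 5, 11, 9, 8, 17, 10, 6, 12, 13, 14, 15, 16, 2] = (2 7 9 17)(6 11)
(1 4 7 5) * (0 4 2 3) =(0 4 7 5 1 2 3) =[4, 2, 3, 0, 7, 1, 6, 5]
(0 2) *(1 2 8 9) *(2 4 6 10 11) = (0 8 9 1 4 6 10 11 2) = [8, 4, 0, 3, 6, 5, 10, 7, 9, 1, 11, 2]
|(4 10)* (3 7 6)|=|(3 7 6)(4 10)|=6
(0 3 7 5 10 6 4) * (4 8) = (0 3 7 5 10 6 8 4) = [3, 1, 2, 7, 0, 10, 8, 5, 4, 9, 6]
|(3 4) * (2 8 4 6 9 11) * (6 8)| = 12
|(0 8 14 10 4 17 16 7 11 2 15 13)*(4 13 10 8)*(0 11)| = |(0 4 17 16 7)(2 15 10 13 11)(8 14)| = 10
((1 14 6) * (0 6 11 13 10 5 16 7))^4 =[11, 10, 2, 3, 4, 6, 13, 14, 8, 9, 0, 16, 12, 7, 5, 15, 1] =(0 11 16 1 10)(5 6 13 7 14)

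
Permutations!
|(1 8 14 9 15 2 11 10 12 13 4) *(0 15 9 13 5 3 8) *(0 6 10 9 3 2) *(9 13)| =|(0 15)(1 6 10 12 5 2 11 13 4)(3 8 14 9)| =36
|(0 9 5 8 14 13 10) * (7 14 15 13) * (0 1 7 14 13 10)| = 9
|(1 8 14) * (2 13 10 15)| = |(1 8 14)(2 13 10 15)| = 12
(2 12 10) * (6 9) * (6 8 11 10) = [0, 1, 12, 3, 4, 5, 9, 7, 11, 8, 2, 10, 6] = (2 12 6 9 8 11 10)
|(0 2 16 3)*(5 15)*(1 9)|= 4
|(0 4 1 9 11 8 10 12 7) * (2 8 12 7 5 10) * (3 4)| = |(0 3 4 1 9 11 12 5 10 7)(2 8)| = 10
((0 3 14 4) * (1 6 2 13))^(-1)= (0 4 14 3)(1 13 2 6)= [4, 13, 6, 0, 14, 5, 1, 7, 8, 9, 10, 11, 12, 2, 3]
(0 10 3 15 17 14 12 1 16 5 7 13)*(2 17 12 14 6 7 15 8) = (0 10 3 8 2 17 6 7 13)(1 16 5 15 12) = [10, 16, 17, 8, 4, 15, 7, 13, 2, 9, 3, 11, 1, 0, 14, 12, 5, 6]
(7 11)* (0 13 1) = (0 13 1)(7 11) = [13, 0, 2, 3, 4, 5, 6, 11, 8, 9, 10, 7, 12, 1]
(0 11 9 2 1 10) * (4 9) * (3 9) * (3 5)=(0 11 4 5 3 9 2 1 10)=[11, 10, 1, 9, 5, 3, 6, 7, 8, 2, 0, 4]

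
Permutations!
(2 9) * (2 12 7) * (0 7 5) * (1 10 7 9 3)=(0 9 12 5)(1 10 7 2 3)=[9, 10, 3, 1, 4, 0, 6, 2, 8, 12, 7, 11, 5]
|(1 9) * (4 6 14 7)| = 4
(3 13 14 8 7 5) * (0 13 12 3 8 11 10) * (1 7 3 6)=(0 13 14 11 10)(1 7 5 8 3 12 6)=[13, 7, 2, 12, 4, 8, 1, 5, 3, 9, 0, 10, 6, 14, 11]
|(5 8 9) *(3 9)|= 4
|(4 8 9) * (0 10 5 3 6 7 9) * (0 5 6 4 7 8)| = |(0 10 6 8 5 3 4)(7 9)| = 14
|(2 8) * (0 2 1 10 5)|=6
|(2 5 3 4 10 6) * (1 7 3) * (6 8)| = |(1 7 3 4 10 8 6 2 5)| = 9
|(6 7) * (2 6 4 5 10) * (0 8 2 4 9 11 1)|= |(0 8 2 6 7 9 11 1)(4 5 10)|= 24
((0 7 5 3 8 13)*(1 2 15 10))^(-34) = (0 5 8)(1 15)(2 10)(3 13 7) = [5, 15, 10, 13, 4, 8, 6, 3, 0, 9, 2, 11, 12, 7, 14, 1]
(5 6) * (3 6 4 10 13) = (3 6 5 4 10 13) = [0, 1, 2, 6, 10, 4, 5, 7, 8, 9, 13, 11, 12, 3]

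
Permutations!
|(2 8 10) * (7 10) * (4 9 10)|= |(2 8 7 4 9 10)|= 6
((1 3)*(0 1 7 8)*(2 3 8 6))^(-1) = [8, 0, 6, 2, 4, 5, 7, 3, 1] = (0 8 1)(2 6 7 3)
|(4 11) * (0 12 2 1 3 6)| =|(0 12 2 1 3 6)(4 11)| =6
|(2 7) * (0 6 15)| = |(0 6 15)(2 7)| = 6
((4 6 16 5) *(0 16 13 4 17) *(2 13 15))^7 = (0 17 5 16)(2 4 15 13 6) = [17, 1, 4, 3, 15, 16, 2, 7, 8, 9, 10, 11, 12, 6, 14, 13, 0, 5]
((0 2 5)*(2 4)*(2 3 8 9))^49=(9)=[0, 1, 2, 3, 4, 5, 6, 7, 8, 9]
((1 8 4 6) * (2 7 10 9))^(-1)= (1 6 4 8)(2 9 10 7)= [0, 6, 9, 3, 8, 5, 4, 2, 1, 10, 7]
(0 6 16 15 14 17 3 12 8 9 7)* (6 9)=(0 9 7)(3 12 8 6 16 15 14 17)=[9, 1, 2, 12, 4, 5, 16, 0, 6, 7, 10, 11, 8, 13, 17, 14, 15, 3]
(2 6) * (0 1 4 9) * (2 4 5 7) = (0 1 5 7 2 6 4 9) = [1, 5, 6, 3, 9, 7, 4, 2, 8, 0]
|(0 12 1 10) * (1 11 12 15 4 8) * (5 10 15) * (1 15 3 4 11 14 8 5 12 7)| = 12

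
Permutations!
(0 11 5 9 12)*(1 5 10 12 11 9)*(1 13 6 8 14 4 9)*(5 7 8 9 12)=[1, 7, 2, 3, 12, 13, 9, 8, 14, 11, 5, 10, 0, 6, 4]=(0 1 7 8 14 4 12)(5 13 6 9 11 10)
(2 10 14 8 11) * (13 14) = (2 10 13 14 8 11) = [0, 1, 10, 3, 4, 5, 6, 7, 11, 9, 13, 2, 12, 14, 8]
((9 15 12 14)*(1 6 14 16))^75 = [0, 12, 2, 3, 4, 5, 16, 7, 8, 6, 10, 11, 9, 13, 1, 14, 15] = (1 12 9 6 16 15 14)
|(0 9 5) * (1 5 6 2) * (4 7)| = |(0 9 6 2 1 5)(4 7)| = 6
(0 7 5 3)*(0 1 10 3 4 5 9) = (0 7 9)(1 10 3)(4 5) = [7, 10, 2, 1, 5, 4, 6, 9, 8, 0, 3]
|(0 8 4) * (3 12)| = |(0 8 4)(3 12)| = 6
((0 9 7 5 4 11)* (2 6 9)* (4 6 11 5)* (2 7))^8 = (11) = [0, 1, 2, 3, 4, 5, 6, 7, 8, 9, 10, 11]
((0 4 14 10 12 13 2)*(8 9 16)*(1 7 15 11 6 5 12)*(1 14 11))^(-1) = (0 2 13 12 5 6 11 4)(1 15 7)(8 16 9)(10 14) = [2, 15, 13, 3, 0, 6, 11, 1, 16, 8, 14, 4, 5, 12, 10, 7, 9]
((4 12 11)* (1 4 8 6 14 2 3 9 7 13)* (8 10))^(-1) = [0, 13, 14, 2, 1, 5, 8, 9, 10, 3, 11, 12, 4, 7, 6] = (1 13 7 9 3 2 14 6 8 10 11 12 4)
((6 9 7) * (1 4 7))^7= [0, 7, 2, 3, 6, 5, 1, 9, 8, 4]= (1 7 9 4 6)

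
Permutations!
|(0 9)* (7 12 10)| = 6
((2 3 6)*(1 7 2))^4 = (1 6 3 2 7) = [0, 6, 7, 2, 4, 5, 3, 1]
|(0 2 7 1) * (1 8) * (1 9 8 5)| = |(0 2 7 5 1)(8 9)| = 10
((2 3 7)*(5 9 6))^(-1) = (2 7 3)(5 6 9) = [0, 1, 7, 2, 4, 6, 9, 3, 8, 5]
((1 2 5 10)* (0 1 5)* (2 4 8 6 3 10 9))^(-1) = (0 2 9 5 10 3 6 8 4 1) = [2, 0, 9, 6, 1, 10, 8, 7, 4, 5, 3]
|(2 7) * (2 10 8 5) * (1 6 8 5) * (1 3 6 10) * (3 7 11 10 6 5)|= |(1 6 8 7)(2 11 10 3 5)|= 20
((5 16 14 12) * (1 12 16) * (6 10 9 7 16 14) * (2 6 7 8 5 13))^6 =(16)(1 9 2)(5 10 13)(6 12 8) =[0, 9, 1, 3, 4, 10, 12, 7, 6, 2, 13, 11, 8, 5, 14, 15, 16]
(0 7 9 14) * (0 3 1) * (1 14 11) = [7, 0, 2, 14, 4, 5, 6, 9, 8, 11, 10, 1, 12, 13, 3] = (0 7 9 11 1)(3 14)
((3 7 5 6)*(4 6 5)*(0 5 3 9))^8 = (0 5 3 7 4 6 9) = [5, 1, 2, 7, 6, 3, 9, 4, 8, 0]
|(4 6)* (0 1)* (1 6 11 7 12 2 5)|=|(0 6 4 11 7 12 2 5 1)|=9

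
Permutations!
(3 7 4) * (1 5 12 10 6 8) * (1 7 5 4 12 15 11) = (1 4 3 5 15 11)(6 8 7 12 10) = [0, 4, 2, 5, 3, 15, 8, 12, 7, 9, 6, 1, 10, 13, 14, 11]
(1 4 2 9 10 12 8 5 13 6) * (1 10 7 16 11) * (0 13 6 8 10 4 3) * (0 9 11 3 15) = (0 13 8 5 6 4 2 11 1 15)(3 9 7 16)(10 12) = [13, 15, 11, 9, 2, 6, 4, 16, 5, 7, 12, 1, 10, 8, 14, 0, 3]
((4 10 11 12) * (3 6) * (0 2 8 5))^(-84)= (12)= [0, 1, 2, 3, 4, 5, 6, 7, 8, 9, 10, 11, 12]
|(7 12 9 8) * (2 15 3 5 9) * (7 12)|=|(2 15 3 5 9 8 12)|=7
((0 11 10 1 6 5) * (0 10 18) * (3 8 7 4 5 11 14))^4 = (0 7 1)(3 5 11)(4 6 14)(8 10 18) = [7, 0, 2, 5, 6, 11, 14, 1, 10, 9, 18, 3, 12, 13, 4, 15, 16, 17, 8]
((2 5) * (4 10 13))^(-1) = (2 5)(4 13 10) = [0, 1, 5, 3, 13, 2, 6, 7, 8, 9, 4, 11, 12, 10]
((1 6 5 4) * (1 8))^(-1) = (1 8 4 5 6) = [0, 8, 2, 3, 5, 6, 1, 7, 4]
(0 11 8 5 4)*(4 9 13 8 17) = (0 11 17 4)(5 9 13 8) = [11, 1, 2, 3, 0, 9, 6, 7, 5, 13, 10, 17, 12, 8, 14, 15, 16, 4]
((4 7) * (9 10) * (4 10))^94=(4 10)(7 9)=[0, 1, 2, 3, 10, 5, 6, 9, 8, 7, 4]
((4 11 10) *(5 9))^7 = (4 11 10)(5 9) = [0, 1, 2, 3, 11, 9, 6, 7, 8, 5, 4, 10]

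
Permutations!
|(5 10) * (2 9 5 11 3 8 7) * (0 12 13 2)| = |(0 12 13 2 9 5 10 11 3 8 7)| = 11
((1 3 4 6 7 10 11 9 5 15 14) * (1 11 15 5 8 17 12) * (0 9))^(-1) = [11, 12, 2, 1, 3, 5, 4, 6, 9, 0, 7, 14, 17, 13, 15, 10, 16, 8] = (0 11 14 15 10 7 6 4 3 1 12 17 8 9)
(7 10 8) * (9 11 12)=(7 10 8)(9 11 12)=[0, 1, 2, 3, 4, 5, 6, 10, 7, 11, 8, 12, 9]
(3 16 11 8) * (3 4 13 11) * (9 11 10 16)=(3 9 11 8 4 13 10 16)=[0, 1, 2, 9, 13, 5, 6, 7, 4, 11, 16, 8, 12, 10, 14, 15, 3]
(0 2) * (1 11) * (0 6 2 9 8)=(0 9 8)(1 11)(2 6)=[9, 11, 6, 3, 4, 5, 2, 7, 0, 8, 10, 1]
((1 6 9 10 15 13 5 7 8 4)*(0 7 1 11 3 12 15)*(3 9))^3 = (0 4 10 8 9 7 11)(1 12 5 3 13 6 15) = [4, 12, 2, 13, 10, 3, 15, 11, 9, 7, 8, 0, 5, 6, 14, 1]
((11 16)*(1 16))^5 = [0, 11, 2, 3, 4, 5, 6, 7, 8, 9, 10, 16, 12, 13, 14, 15, 1] = (1 11 16)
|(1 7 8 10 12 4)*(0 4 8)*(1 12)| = |(0 4 12 8 10 1 7)| = 7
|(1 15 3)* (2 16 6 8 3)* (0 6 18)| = |(0 6 8 3 1 15 2 16 18)| = 9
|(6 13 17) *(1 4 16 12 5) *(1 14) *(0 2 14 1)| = |(0 2 14)(1 4 16 12 5)(6 13 17)| = 15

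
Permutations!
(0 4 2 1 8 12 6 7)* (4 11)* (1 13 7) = [11, 8, 13, 3, 2, 5, 1, 0, 12, 9, 10, 4, 6, 7] = (0 11 4 2 13 7)(1 8 12 6)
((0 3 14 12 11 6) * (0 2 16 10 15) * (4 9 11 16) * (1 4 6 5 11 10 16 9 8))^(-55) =(16)(0 3 14 12 9 10 15)(1 8 4)(2 6)(5 11) =[3, 8, 6, 14, 1, 11, 2, 7, 4, 10, 15, 5, 9, 13, 12, 0, 16]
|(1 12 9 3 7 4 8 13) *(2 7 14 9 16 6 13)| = |(1 12 16 6 13)(2 7 4 8)(3 14 9)| = 60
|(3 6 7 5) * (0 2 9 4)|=|(0 2 9 4)(3 6 7 5)|=4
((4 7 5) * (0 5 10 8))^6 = (10) = [0, 1, 2, 3, 4, 5, 6, 7, 8, 9, 10]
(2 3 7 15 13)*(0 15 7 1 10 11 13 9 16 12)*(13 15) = (0 13 2 3 1 10 11 15 9 16 12) = [13, 10, 3, 1, 4, 5, 6, 7, 8, 16, 11, 15, 0, 2, 14, 9, 12]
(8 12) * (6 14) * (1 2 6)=(1 2 6 14)(8 12)=[0, 2, 6, 3, 4, 5, 14, 7, 12, 9, 10, 11, 8, 13, 1]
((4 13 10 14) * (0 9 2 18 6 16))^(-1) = (0 16 6 18 2 9)(4 14 10 13) = [16, 1, 9, 3, 14, 5, 18, 7, 8, 0, 13, 11, 12, 4, 10, 15, 6, 17, 2]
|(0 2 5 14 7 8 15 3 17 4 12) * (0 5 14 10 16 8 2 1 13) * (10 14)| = |(0 1 13)(2 10 16 8 15 3 17 4 12 5 14 7)| = 12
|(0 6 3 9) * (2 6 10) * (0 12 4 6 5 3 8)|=10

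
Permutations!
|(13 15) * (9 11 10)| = 6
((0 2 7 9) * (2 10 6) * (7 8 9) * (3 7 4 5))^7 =(0 10 6 2 8 9)(3 5 4 7) =[10, 1, 8, 5, 7, 4, 2, 3, 9, 0, 6]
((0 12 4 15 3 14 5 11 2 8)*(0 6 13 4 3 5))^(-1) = (0 14 3 12)(2 11 5 15 4 13 6 8) = [14, 1, 11, 12, 13, 15, 8, 7, 2, 9, 10, 5, 0, 6, 3, 4]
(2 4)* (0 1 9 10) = [1, 9, 4, 3, 2, 5, 6, 7, 8, 10, 0] = (0 1 9 10)(2 4)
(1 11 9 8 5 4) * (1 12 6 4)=(1 11 9 8 5)(4 12 6)=[0, 11, 2, 3, 12, 1, 4, 7, 5, 8, 10, 9, 6]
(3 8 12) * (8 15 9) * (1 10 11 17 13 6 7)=[0, 10, 2, 15, 4, 5, 7, 1, 12, 8, 11, 17, 3, 6, 14, 9, 16, 13]=(1 10 11 17 13 6 7)(3 15 9 8 12)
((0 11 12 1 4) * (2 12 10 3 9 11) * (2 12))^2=(0 1)(3 11)(4 12)(9 10)=[1, 0, 2, 11, 12, 5, 6, 7, 8, 10, 9, 3, 4]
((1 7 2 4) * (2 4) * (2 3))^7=[0, 7, 3, 2, 1, 5, 6, 4]=(1 7 4)(2 3)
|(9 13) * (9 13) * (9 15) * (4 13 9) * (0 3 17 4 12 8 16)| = 10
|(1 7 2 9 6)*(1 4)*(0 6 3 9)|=|(0 6 4 1 7 2)(3 9)|=6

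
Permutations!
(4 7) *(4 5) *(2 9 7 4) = (2 9 7 5) = [0, 1, 9, 3, 4, 2, 6, 5, 8, 7]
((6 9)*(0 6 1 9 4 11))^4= [0, 1, 2, 3, 4, 5, 6, 7, 8, 9, 10, 11]= (11)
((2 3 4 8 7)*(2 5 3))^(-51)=(3 5 7 8 4)=[0, 1, 2, 5, 3, 7, 6, 8, 4]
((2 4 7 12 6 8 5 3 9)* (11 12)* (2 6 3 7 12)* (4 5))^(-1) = (2 11 7 5)(3 12 4 8 6 9) = [0, 1, 11, 12, 8, 2, 9, 5, 6, 3, 10, 7, 4]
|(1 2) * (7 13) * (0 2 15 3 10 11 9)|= |(0 2 1 15 3 10 11 9)(7 13)|= 8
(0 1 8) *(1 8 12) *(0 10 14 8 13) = (0 13)(1 12)(8 10 14) = [13, 12, 2, 3, 4, 5, 6, 7, 10, 9, 14, 11, 1, 0, 8]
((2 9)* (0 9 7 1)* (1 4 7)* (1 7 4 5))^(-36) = (9) = [0, 1, 2, 3, 4, 5, 6, 7, 8, 9]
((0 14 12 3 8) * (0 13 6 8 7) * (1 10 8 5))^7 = [12, 10, 2, 0, 4, 1, 5, 14, 13, 9, 8, 11, 7, 6, 3] = (0 12 7 14 3)(1 10 8 13 6 5)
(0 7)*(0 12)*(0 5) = (0 7 12 5) = [7, 1, 2, 3, 4, 0, 6, 12, 8, 9, 10, 11, 5]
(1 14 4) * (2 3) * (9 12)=[0, 14, 3, 2, 1, 5, 6, 7, 8, 12, 10, 11, 9, 13, 4]=(1 14 4)(2 3)(9 12)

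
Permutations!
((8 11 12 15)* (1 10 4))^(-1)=(1 4 10)(8 15 12 11)=[0, 4, 2, 3, 10, 5, 6, 7, 15, 9, 1, 8, 11, 13, 14, 12]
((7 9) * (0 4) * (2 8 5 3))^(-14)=(9)(2 5)(3 8)=[0, 1, 5, 8, 4, 2, 6, 7, 3, 9]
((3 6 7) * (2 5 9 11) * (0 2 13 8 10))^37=(0 13 5 10 11 2 8 9)(3 6 7)=[13, 1, 8, 6, 4, 10, 7, 3, 9, 0, 11, 2, 12, 5]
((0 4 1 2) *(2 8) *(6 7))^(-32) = (0 8 4 2 1) = [8, 0, 1, 3, 2, 5, 6, 7, 4]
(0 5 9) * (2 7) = (0 5 9)(2 7) = [5, 1, 7, 3, 4, 9, 6, 2, 8, 0]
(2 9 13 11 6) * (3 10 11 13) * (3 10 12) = (13)(2 9 10 11 6)(3 12) = [0, 1, 9, 12, 4, 5, 2, 7, 8, 10, 11, 6, 3, 13]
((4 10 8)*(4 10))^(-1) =(8 10) =[0, 1, 2, 3, 4, 5, 6, 7, 10, 9, 8]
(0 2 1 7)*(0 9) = [2, 7, 1, 3, 4, 5, 6, 9, 8, 0] = (0 2 1 7 9)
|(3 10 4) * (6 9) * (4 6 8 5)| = |(3 10 6 9 8 5 4)| = 7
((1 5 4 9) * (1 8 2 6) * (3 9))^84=(1 9)(2 4)(3 6)(5 8)=[0, 9, 4, 6, 2, 8, 3, 7, 5, 1]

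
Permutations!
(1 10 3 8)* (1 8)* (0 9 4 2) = (0 9 4 2)(1 10 3) = [9, 10, 0, 1, 2, 5, 6, 7, 8, 4, 3]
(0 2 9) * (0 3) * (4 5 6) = [2, 1, 9, 0, 5, 6, 4, 7, 8, 3] = (0 2 9 3)(4 5 6)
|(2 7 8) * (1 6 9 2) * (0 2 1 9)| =|(0 2 7 8 9 1 6)| =7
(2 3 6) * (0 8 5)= (0 8 5)(2 3 6)= [8, 1, 3, 6, 4, 0, 2, 7, 5]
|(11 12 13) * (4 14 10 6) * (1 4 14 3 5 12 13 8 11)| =24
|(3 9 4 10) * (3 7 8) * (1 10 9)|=|(1 10 7 8 3)(4 9)|=10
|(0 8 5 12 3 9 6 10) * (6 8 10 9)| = |(0 10)(3 6 9 8 5 12)| = 6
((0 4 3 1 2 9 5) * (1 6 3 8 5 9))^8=[0, 1, 2, 3, 4, 5, 6, 7, 8, 9]=(9)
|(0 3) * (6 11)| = 2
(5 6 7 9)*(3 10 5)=(3 10 5 6 7 9)=[0, 1, 2, 10, 4, 6, 7, 9, 8, 3, 5]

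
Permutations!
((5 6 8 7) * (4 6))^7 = (4 8 5 6 7) = [0, 1, 2, 3, 8, 6, 7, 4, 5]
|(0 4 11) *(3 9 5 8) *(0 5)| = |(0 4 11 5 8 3 9)| = 7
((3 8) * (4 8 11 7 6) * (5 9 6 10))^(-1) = (3 8 4 6 9 5 10 7 11) = [0, 1, 2, 8, 6, 10, 9, 11, 4, 5, 7, 3]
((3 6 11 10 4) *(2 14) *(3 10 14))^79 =(2 14 11 6 3)(4 10) =[0, 1, 14, 2, 10, 5, 3, 7, 8, 9, 4, 6, 12, 13, 11]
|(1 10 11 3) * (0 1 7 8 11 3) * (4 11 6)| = 9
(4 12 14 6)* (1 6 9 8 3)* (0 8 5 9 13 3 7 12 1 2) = (0 8 7 12 14 13 3 2)(1 6 4)(5 9) = [8, 6, 0, 2, 1, 9, 4, 12, 7, 5, 10, 11, 14, 3, 13]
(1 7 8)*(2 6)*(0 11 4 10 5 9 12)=(0 11 4 10 5 9 12)(1 7 8)(2 6)=[11, 7, 6, 3, 10, 9, 2, 8, 1, 12, 5, 4, 0]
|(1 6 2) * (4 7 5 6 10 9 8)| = |(1 10 9 8 4 7 5 6 2)| = 9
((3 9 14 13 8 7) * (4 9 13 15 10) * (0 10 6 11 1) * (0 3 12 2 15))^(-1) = [14, 11, 12, 1, 10, 5, 15, 8, 13, 4, 0, 6, 7, 3, 9, 2] = (0 14 9 4 10)(1 11 6 15 2 12 7 8 13 3)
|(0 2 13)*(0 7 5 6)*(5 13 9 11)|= 6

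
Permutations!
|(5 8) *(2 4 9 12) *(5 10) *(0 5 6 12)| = |(0 5 8 10 6 12 2 4 9)| = 9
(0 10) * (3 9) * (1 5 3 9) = (0 10)(1 5 3) = [10, 5, 2, 1, 4, 3, 6, 7, 8, 9, 0]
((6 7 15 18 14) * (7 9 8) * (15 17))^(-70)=(6 8 17 18)(7 15 14 9)=[0, 1, 2, 3, 4, 5, 8, 15, 17, 7, 10, 11, 12, 13, 9, 14, 16, 18, 6]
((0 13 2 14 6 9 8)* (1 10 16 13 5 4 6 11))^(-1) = (0 8 9 6 4 5)(1 11 14 2 13 16 10) = [8, 11, 13, 3, 5, 0, 4, 7, 9, 6, 1, 14, 12, 16, 2, 15, 10]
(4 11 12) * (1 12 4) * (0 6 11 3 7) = (0 6 11 4 3 7)(1 12) = [6, 12, 2, 7, 3, 5, 11, 0, 8, 9, 10, 4, 1]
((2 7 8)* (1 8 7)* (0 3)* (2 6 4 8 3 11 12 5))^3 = (0 5 3 12 1 11 2) = [5, 11, 0, 12, 4, 3, 6, 7, 8, 9, 10, 2, 1]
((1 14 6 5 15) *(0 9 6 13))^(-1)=(0 13 14 1 15 5 6 9)=[13, 15, 2, 3, 4, 6, 9, 7, 8, 0, 10, 11, 12, 14, 1, 5]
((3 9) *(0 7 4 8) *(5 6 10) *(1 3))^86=(0 4)(1 9 3)(5 10 6)(7 8)=[4, 9, 2, 1, 0, 10, 5, 8, 7, 3, 6]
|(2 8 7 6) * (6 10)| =5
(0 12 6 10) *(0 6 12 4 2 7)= [4, 1, 7, 3, 2, 5, 10, 0, 8, 9, 6, 11, 12]= (12)(0 4 2 7)(6 10)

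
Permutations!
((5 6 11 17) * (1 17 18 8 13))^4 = [0, 11, 2, 3, 4, 8, 13, 7, 5, 9, 10, 1, 12, 6, 14, 15, 16, 18, 17] = (1 11)(5 8)(6 13)(17 18)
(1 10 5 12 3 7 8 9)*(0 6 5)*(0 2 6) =[0, 10, 6, 7, 4, 12, 5, 8, 9, 1, 2, 11, 3] =(1 10 2 6 5 12 3 7 8 9)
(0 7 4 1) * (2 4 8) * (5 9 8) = (0 7 5 9 8 2 4 1) = [7, 0, 4, 3, 1, 9, 6, 5, 2, 8]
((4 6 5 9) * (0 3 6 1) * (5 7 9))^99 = (0 3 6 7 9 4 1) = [3, 0, 2, 6, 1, 5, 7, 9, 8, 4]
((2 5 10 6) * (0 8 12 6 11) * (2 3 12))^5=[11, 1, 8, 6, 4, 2, 12, 7, 0, 9, 5, 10, 3]=(0 11 10 5 2 8)(3 6 12)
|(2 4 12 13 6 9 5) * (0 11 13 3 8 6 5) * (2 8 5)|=|(0 11 13 2 4 12 3 5 8 6 9)|=11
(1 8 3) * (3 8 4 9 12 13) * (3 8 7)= (1 4 9 12 13 8 7 3)= [0, 4, 2, 1, 9, 5, 6, 3, 7, 12, 10, 11, 13, 8]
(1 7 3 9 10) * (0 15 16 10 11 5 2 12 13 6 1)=(0 15 16 10)(1 7 3 9 11 5 2 12 13 6)=[15, 7, 12, 9, 4, 2, 1, 3, 8, 11, 0, 5, 13, 6, 14, 16, 10]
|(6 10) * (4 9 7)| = |(4 9 7)(6 10)| = 6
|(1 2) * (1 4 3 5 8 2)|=5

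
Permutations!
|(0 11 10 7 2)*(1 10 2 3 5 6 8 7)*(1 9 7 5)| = 15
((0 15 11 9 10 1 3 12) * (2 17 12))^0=[0, 1, 2, 3, 4, 5, 6, 7, 8, 9, 10, 11, 12, 13, 14, 15, 16, 17]=(17)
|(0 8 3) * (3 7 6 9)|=6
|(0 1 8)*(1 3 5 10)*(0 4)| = 7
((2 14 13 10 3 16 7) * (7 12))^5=(2 16 13 7 3 14 12 10)=[0, 1, 16, 14, 4, 5, 6, 3, 8, 9, 2, 11, 10, 7, 12, 15, 13]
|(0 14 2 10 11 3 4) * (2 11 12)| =|(0 14 11 3 4)(2 10 12)| =15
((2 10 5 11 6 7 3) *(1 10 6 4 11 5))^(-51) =[0, 10, 6, 2, 11, 5, 7, 3, 8, 9, 1, 4] =(1 10)(2 6 7 3)(4 11)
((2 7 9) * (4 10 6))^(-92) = (2 7 9)(4 10 6) = [0, 1, 7, 3, 10, 5, 4, 9, 8, 2, 6]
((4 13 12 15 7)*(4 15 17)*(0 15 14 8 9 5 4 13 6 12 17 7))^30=[0, 1, 2, 3, 9, 8, 5, 6, 7, 14, 10, 11, 4, 13, 12, 15, 16, 17]=(17)(4 9 14 12)(5 8 7 6)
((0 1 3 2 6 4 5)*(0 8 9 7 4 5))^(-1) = [4, 0, 3, 1, 7, 6, 2, 9, 5, 8] = (0 4 7 9 8 5 6 2 3 1)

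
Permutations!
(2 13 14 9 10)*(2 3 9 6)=(2 13 14 6)(3 9 10)=[0, 1, 13, 9, 4, 5, 2, 7, 8, 10, 3, 11, 12, 14, 6]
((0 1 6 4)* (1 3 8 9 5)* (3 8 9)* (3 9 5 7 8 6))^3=(9)=[0, 1, 2, 3, 4, 5, 6, 7, 8, 9]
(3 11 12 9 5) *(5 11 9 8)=(3 9 11 12 8 5)=[0, 1, 2, 9, 4, 3, 6, 7, 5, 11, 10, 12, 8]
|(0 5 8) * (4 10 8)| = 5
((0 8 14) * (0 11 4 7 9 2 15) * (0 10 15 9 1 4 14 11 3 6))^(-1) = (0 6 3 14 11 8)(1 7 4)(2 9)(10 15) = [6, 7, 9, 14, 1, 5, 3, 4, 0, 2, 15, 8, 12, 13, 11, 10]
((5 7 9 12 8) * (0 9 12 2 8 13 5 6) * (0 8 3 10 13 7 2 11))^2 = (0 11 9)(2 10 5 3 13) = [11, 1, 10, 13, 4, 3, 6, 7, 8, 0, 5, 9, 12, 2]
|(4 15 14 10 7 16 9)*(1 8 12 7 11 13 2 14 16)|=|(1 8 12 7)(2 14 10 11 13)(4 15 16 9)|=20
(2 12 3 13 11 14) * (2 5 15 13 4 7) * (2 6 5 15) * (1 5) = (1 5 2 12 3 4 7 6)(11 14 15 13) = [0, 5, 12, 4, 7, 2, 1, 6, 8, 9, 10, 14, 3, 11, 15, 13]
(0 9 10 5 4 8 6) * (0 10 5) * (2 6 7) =(0 9 5 4 8 7 2 6 10) =[9, 1, 6, 3, 8, 4, 10, 2, 7, 5, 0]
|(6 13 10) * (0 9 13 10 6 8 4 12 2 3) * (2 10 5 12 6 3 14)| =|(0 9 13 3)(2 14)(4 6 5 12 10 8)| =12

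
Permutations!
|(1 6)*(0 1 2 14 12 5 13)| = 8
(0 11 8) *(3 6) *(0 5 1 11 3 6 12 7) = (0 3 12 7)(1 11 8 5) = [3, 11, 2, 12, 4, 1, 6, 0, 5, 9, 10, 8, 7]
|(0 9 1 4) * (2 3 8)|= |(0 9 1 4)(2 3 8)|= 12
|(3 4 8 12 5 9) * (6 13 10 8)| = |(3 4 6 13 10 8 12 5 9)| = 9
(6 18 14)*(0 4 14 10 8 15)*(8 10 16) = [4, 1, 2, 3, 14, 5, 18, 7, 15, 9, 10, 11, 12, 13, 6, 0, 8, 17, 16] = (0 4 14 6 18 16 8 15)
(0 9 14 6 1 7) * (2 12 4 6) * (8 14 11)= (0 9 11 8 14 2 12 4 6 1 7)= [9, 7, 12, 3, 6, 5, 1, 0, 14, 11, 10, 8, 4, 13, 2]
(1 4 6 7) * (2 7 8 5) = (1 4 6 8 5 2 7) = [0, 4, 7, 3, 6, 2, 8, 1, 5]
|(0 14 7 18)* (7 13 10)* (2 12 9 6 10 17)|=11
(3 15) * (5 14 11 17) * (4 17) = (3 15)(4 17 5 14 11) = [0, 1, 2, 15, 17, 14, 6, 7, 8, 9, 10, 4, 12, 13, 11, 3, 16, 5]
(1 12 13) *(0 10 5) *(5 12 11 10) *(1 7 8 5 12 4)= (0 12 13 7 8 5)(1 11 10 4)= [12, 11, 2, 3, 1, 0, 6, 8, 5, 9, 4, 10, 13, 7]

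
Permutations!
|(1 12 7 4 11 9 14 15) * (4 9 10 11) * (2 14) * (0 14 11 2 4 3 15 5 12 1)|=9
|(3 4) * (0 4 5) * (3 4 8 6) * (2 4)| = |(0 8 6 3 5)(2 4)| = 10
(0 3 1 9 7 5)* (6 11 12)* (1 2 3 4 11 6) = (0 4 11 12 1 9 7 5)(2 3) = [4, 9, 3, 2, 11, 0, 6, 5, 8, 7, 10, 12, 1]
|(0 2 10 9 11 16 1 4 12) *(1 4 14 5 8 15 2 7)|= 14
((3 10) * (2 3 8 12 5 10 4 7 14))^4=(2 14 7 4 3)=[0, 1, 14, 2, 3, 5, 6, 4, 8, 9, 10, 11, 12, 13, 7]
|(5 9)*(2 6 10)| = 6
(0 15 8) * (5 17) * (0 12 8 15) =[0, 1, 2, 3, 4, 17, 6, 7, 12, 9, 10, 11, 8, 13, 14, 15, 16, 5] =(5 17)(8 12)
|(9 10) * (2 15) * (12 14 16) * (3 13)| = 6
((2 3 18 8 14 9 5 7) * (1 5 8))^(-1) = (1 18 3 2 7 5)(8 9 14) = [0, 18, 7, 2, 4, 1, 6, 5, 9, 14, 10, 11, 12, 13, 8, 15, 16, 17, 3]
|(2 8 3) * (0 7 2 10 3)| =|(0 7 2 8)(3 10)| =4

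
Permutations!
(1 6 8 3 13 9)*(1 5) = [0, 6, 2, 13, 4, 1, 8, 7, 3, 5, 10, 11, 12, 9] = (1 6 8 3 13 9 5)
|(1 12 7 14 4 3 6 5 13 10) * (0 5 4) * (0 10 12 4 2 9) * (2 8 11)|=15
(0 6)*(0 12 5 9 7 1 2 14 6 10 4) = (0 10 4)(1 2 14 6 12 5 9 7) = [10, 2, 14, 3, 0, 9, 12, 1, 8, 7, 4, 11, 5, 13, 6]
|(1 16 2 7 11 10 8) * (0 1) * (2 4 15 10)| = |(0 1 16 4 15 10 8)(2 7 11)| = 21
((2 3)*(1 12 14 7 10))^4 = (1 10 7 14 12) = [0, 10, 2, 3, 4, 5, 6, 14, 8, 9, 7, 11, 1, 13, 12]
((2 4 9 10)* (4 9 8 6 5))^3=[0, 1, 2, 3, 5, 6, 8, 7, 4, 9, 10]=(10)(4 5 6 8)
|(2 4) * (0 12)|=2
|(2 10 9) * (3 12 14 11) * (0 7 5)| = |(0 7 5)(2 10 9)(3 12 14 11)| = 12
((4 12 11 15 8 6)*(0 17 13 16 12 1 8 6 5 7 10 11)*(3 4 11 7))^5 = [0, 1, 2, 3, 4, 5, 15, 10, 8, 9, 7, 6, 12, 13, 14, 11, 16, 17] = (17)(6 15 11)(7 10)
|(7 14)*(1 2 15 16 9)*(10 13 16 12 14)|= 10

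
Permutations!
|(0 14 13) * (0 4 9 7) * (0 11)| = |(0 14 13 4 9 7 11)| = 7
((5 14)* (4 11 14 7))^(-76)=(4 7 5 14 11)=[0, 1, 2, 3, 7, 14, 6, 5, 8, 9, 10, 4, 12, 13, 11]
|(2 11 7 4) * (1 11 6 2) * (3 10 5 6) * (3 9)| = 12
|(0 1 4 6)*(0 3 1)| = |(1 4 6 3)| = 4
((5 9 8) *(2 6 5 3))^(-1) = [0, 1, 3, 8, 4, 6, 2, 7, 9, 5] = (2 3 8 9 5 6)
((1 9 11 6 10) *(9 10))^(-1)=(1 10)(6 11 9)=[0, 10, 2, 3, 4, 5, 11, 7, 8, 6, 1, 9]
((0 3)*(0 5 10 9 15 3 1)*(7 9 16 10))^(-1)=[1, 0, 2, 15, 4, 3, 6, 5, 8, 7, 16, 11, 12, 13, 14, 9, 10]=(0 1)(3 15 9 7 5)(10 16)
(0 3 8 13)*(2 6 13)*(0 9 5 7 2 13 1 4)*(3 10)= (0 10 3 8 13 9 5 7 2 6 1 4)= [10, 4, 6, 8, 0, 7, 1, 2, 13, 5, 3, 11, 12, 9]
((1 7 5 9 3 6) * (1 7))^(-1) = (3 9 5 7 6) = [0, 1, 2, 9, 4, 7, 3, 6, 8, 5]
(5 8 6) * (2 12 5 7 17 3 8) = (2 12 5)(3 8 6 7 17) = [0, 1, 12, 8, 4, 2, 7, 17, 6, 9, 10, 11, 5, 13, 14, 15, 16, 3]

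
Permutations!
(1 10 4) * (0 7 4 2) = (0 7 4 1 10 2) = [7, 10, 0, 3, 1, 5, 6, 4, 8, 9, 2]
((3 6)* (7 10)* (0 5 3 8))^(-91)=(0 8 6 3 5)(7 10)=[8, 1, 2, 5, 4, 0, 3, 10, 6, 9, 7]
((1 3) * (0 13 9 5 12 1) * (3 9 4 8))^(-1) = (0 3 8 4 13)(1 12 5 9) = [3, 12, 2, 8, 13, 9, 6, 7, 4, 1, 10, 11, 5, 0]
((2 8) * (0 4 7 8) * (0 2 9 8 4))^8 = [0, 1, 2, 3, 4, 5, 6, 7, 8, 9] = (9)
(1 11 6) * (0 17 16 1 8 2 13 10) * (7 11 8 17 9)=[9, 8, 13, 3, 4, 5, 17, 11, 2, 7, 0, 6, 12, 10, 14, 15, 1, 16]=(0 9 7 11 6 17 16 1 8 2 13 10)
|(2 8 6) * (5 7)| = 6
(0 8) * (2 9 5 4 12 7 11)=[8, 1, 9, 3, 12, 4, 6, 11, 0, 5, 10, 2, 7]=(0 8)(2 9 5 4 12 7 11)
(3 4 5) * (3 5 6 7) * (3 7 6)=(7)(3 4)=[0, 1, 2, 4, 3, 5, 6, 7]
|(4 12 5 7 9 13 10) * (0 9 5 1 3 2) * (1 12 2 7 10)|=|(0 9 13 1 3 7 5 10 4 2)|=10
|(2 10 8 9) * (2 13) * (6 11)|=|(2 10 8 9 13)(6 11)|=10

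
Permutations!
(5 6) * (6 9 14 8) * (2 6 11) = (2 6 5 9 14 8 11) = [0, 1, 6, 3, 4, 9, 5, 7, 11, 14, 10, 2, 12, 13, 8]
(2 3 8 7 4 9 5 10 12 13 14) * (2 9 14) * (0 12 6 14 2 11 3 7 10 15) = [12, 1, 7, 8, 2, 15, 14, 4, 10, 5, 6, 3, 13, 11, 9, 0] = (0 12 13 11 3 8 10 6 14 9 5 15)(2 7 4)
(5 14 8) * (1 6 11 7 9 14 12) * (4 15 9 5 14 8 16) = (1 6 11 7 5 12)(4 15 9 8 14 16) = [0, 6, 2, 3, 15, 12, 11, 5, 14, 8, 10, 7, 1, 13, 16, 9, 4]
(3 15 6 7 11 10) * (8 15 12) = (3 12 8 15 6 7 11 10) = [0, 1, 2, 12, 4, 5, 7, 11, 15, 9, 3, 10, 8, 13, 14, 6]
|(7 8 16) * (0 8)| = |(0 8 16 7)| = 4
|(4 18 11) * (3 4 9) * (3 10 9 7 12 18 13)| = 12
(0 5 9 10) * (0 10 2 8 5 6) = [6, 1, 8, 3, 4, 9, 0, 7, 5, 2, 10] = (10)(0 6)(2 8 5 9)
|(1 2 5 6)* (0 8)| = |(0 8)(1 2 5 6)| = 4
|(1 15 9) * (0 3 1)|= 5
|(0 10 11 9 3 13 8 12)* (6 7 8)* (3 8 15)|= |(0 10 11 9 8 12)(3 13 6 7 15)|= 30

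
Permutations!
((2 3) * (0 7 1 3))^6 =[7, 3, 0, 2, 4, 5, 6, 1] =(0 7 1 3 2)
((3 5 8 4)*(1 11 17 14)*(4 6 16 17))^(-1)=(1 14 17 16 6 8 5 3 4 11)=[0, 14, 2, 4, 11, 3, 8, 7, 5, 9, 10, 1, 12, 13, 17, 15, 6, 16]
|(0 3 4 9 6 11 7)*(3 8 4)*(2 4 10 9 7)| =|(0 8 10 9 6 11 2 4 7)| =9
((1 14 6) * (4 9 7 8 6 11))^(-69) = (1 4 8 14 9 6 11 7) = [0, 4, 2, 3, 8, 5, 11, 1, 14, 6, 10, 7, 12, 13, 9]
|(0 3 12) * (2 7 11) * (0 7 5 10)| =|(0 3 12 7 11 2 5 10)| =8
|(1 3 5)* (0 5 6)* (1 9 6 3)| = 4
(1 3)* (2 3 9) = (1 9 2 3) = [0, 9, 3, 1, 4, 5, 6, 7, 8, 2]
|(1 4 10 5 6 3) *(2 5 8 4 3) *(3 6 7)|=|(1 6 2 5 7 3)(4 10 8)|=6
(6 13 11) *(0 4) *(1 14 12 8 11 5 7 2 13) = (0 4)(1 14 12 8 11 6)(2 13 5 7) = [4, 14, 13, 3, 0, 7, 1, 2, 11, 9, 10, 6, 8, 5, 12]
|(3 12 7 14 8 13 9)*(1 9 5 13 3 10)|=|(1 9 10)(3 12 7 14 8)(5 13)|=30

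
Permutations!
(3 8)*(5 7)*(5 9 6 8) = (3 5 7 9 6 8) = [0, 1, 2, 5, 4, 7, 8, 9, 3, 6]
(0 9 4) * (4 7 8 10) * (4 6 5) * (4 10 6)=(0 9 7 8 6 5 10 4)=[9, 1, 2, 3, 0, 10, 5, 8, 6, 7, 4]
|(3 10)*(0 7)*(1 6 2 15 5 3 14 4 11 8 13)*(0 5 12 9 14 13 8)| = |(0 7 5 3 10 13 1 6 2 15 12 9 14 4 11)| = 15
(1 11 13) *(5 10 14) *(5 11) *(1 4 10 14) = (1 5 14 11 13 4 10) = [0, 5, 2, 3, 10, 14, 6, 7, 8, 9, 1, 13, 12, 4, 11]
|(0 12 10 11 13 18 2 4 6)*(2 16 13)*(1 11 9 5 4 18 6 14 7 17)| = |(0 12 10 9 5 4 14 7 17 1 11 2 18 16 13 6)| = 16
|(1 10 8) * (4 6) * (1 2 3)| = 10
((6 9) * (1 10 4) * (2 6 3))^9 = (10)(2 6 9 3) = [0, 1, 6, 2, 4, 5, 9, 7, 8, 3, 10]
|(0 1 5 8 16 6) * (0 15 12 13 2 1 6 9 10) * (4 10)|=13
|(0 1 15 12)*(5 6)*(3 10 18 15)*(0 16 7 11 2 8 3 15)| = |(0 1 15 12 16 7 11 2 8 3 10 18)(5 6)| = 12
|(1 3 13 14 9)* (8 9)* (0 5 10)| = 6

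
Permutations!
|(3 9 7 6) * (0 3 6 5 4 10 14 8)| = |(0 3 9 7 5 4 10 14 8)| = 9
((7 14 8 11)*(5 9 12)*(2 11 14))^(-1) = [0, 1, 7, 3, 4, 12, 6, 11, 14, 5, 10, 2, 9, 13, 8] = (2 7 11)(5 12 9)(8 14)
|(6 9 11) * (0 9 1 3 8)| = |(0 9 11 6 1 3 8)| = 7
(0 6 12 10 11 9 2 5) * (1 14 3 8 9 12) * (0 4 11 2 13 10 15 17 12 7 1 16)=(0 6 16)(1 14 3 8 9 13 10 2 5 4 11 7)(12 15 17)=[6, 14, 5, 8, 11, 4, 16, 1, 9, 13, 2, 7, 15, 10, 3, 17, 0, 12]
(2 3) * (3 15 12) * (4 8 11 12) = [0, 1, 15, 2, 8, 5, 6, 7, 11, 9, 10, 12, 3, 13, 14, 4] = (2 15 4 8 11 12 3)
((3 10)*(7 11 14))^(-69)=(14)(3 10)=[0, 1, 2, 10, 4, 5, 6, 7, 8, 9, 3, 11, 12, 13, 14]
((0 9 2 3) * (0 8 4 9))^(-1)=(2 9 4 8 3)=[0, 1, 9, 2, 8, 5, 6, 7, 3, 4]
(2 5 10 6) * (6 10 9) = (10)(2 5 9 6) = [0, 1, 5, 3, 4, 9, 2, 7, 8, 6, 10]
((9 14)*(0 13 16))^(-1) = [16, 1, 2, 3, 4, 5, 6, 7, 8, 14, 10, 11, 12, 0, 9, 15, 13] = (0 16 13)(9 14)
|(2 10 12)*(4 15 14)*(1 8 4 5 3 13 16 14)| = |(1 8 4 15)(2 10 12)(3 13 16 14 5)| = 60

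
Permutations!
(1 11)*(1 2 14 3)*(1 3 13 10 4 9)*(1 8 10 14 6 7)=[0, 11, 6, 3, 9, 5, 7, 1, 10, 8, 4, 2, 12, 14, 13]=(1 11 2 6 7)(4 9 8 10)(13 14)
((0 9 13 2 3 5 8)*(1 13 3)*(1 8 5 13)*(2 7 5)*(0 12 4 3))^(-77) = (0 9)(2 4 7 8 3 5 12 13) = [9, 1, 4, 5, 7, 12, 6, 8, 3, 0, 10, 11, 13, 2]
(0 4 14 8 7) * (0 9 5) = (0 4 14 8 7 9 5) = [4, 1, 2, 3, 14, 0, 6, 9, 7, 5, 10, 11, 12, 13, 8]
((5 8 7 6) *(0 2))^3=(0 2)(5 6 7 8)=[2, 1, 0, 3, 4, 6, 7, 8, 5]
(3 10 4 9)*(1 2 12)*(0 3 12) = (0 3 10 4 9 12 1 2) = [3, 2, 0, 10, 9, 5, 6, 7, 8, 12, 4, 11, 1]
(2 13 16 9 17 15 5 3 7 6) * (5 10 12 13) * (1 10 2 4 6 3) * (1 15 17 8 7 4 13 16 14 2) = [0, 10, 5, 4, 6, 15, 13, 3, 7, 8, 12, 11, 16, 14, 2, 1, 9, 17] = (17)(1 10 12 16 9 8 7 3 4 6 13 14 2 5 15)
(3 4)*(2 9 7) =(2 9 7)(3 4) =[0, 1, 9, 4, 3, 5, 6, 2, 8, 7]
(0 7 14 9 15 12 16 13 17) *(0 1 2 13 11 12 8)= (0 7 14 9 15 8)(1 2 13 17)(11 12 16)= [7, 2, 13, 3, 4, 5, 6, 14, 0, 15, 10, 12, 16, 17, 9, 8, 11, 1]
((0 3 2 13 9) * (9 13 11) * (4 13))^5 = (4 13) = [0, 1, 2, 3, 13, 5, 6, 7, 8, 9, 10, 11, 12, 4]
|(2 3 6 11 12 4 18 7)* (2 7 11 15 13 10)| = |(2 3 6 15 13 10)(4 18 11 12)| = 12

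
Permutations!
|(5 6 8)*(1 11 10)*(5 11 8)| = |(1 8 11 10)(5 6)| = 4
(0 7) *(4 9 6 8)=(0 7)(4 9 6 8)=[7, 1, 2, 3, 9, 5, 8, 0, 4, 6]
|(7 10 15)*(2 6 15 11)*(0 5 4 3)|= 12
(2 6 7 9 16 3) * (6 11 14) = [0, 1, 11, 2, 4, 5, 7, 9, 8, 16, 10, 14, 12, 13, 6, 15, 3] = (2 11 14 6 7 9 16 3)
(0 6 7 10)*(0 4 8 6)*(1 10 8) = (1 10 4)(6 7 8) = [0, 10, 2, 3, 1, 5, 7, 8, 6, 9, 4]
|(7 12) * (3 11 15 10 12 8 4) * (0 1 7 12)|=|(0 1 7 8 4 3 11 15 10)|=9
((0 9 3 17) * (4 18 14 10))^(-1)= (0 17 3 9)(4 10 14 18)= [17, 1, 2, 9, 10, 5, 6, 7, 8, 0, 14, 11, 12, 13, 18, 15, 16, 3, 4]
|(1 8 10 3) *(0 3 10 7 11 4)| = 7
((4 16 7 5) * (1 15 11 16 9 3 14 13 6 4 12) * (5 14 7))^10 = (1 5 11)(3 13 9 14 4 7 6)(12 16 15) = [0, 5, 2, 13, 7, 11, 3, 6, 8, 14, 10, 1, 16, 9, 4, 12, 15]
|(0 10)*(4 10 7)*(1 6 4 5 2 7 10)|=|(0 10)(1 6 4)(2 7 5)|=6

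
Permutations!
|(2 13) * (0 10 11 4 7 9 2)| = 8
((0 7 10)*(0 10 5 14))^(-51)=(0 7 5 14)=[7, 1, 2, 3, 4, 14, 6, 5, 8, 9, 10, 11, 12, 13, 0]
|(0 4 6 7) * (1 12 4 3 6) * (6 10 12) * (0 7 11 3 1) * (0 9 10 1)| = |(1 6 11 3)(4 9 10 12)| = 4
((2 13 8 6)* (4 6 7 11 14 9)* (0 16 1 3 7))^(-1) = (0 8 13 2 6 4 9 14 11 7 3 1 16) = [8, 16, 6, 1, 9, 5, 4, 3, 13, 14, 10, 7, 12, 2, 11, 15, 0]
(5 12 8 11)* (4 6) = (4 6)(5 12 8 11) = [0, 1, 2, 3, 6, 12, 4, 7, 11, 9, 10, 5, 8]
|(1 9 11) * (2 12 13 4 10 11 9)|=|(1 2 12 13 4 10 11)|=7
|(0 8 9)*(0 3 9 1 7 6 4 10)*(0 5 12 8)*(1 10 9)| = 12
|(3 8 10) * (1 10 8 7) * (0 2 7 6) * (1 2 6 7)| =10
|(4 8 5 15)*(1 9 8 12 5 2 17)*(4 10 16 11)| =|(1 9 8 2 17)(4 12 5 15 10 16 11)| =35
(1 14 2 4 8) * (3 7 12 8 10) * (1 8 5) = (1 14 2 4 10 3 7 12 5) = [0, 14, 4, 7, 10, 1, 6, 12, 8, 9, 3, 11, 5, 13, 2]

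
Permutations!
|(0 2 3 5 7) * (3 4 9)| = 7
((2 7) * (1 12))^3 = (1 12)(2 7) = [0, 12, 7, 3, 4, 5, 6, 2, 8, 9, 10, 11, 1]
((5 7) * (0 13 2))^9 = (13)(5 7) = [0, 1, 2, 3, 4, 7, 6, 5, 8, 9, 10, 11, 12, 13]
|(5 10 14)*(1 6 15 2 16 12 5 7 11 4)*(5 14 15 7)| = |(1 6 7 11 4)(2 16 12 14 5 10 15)| = 35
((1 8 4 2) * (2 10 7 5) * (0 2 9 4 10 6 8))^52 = [2, 0, 1, 3, 10, 6, 7, 4, 5, 8, 9] = (0 2 1)(4 10 9 8 5 6 7)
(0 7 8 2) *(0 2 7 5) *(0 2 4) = (0 5 2 4)(7 8) = [5, 1, 4, 3, 0, 2, 6, 8, 7]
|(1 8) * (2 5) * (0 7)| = 2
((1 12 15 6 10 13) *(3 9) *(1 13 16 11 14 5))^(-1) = (1 5 14 11 16 10 6 15 12)(3 9) = [0, 5, 2, 9, 4, 14, 15, 7, 8, 3, 6, 16, 1, 13, 11, 12, 10]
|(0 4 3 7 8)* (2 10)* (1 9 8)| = |(0 4 3 7 1 9 8)(2 10)| = 14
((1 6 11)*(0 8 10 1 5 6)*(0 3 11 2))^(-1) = (0 2 6 5 11 3 1 10 8) = [2, 10, 6, 1, 4, 11, 5, 7, 0, 9, 8, 3]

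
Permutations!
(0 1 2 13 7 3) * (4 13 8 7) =(0 1 2 8 7 3)(4 13) =[1, 2, 8, 0, 13, 5, 6, 3, 7, 9, 10, 11, 12, 4]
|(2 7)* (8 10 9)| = |(2 7)(8 10 9)| = 6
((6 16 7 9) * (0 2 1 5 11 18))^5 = (0 18 11 5 1 2)(6 16 7 9) = [18, 2, 0, 3, 4, 1, 16, 9, 8, 6, 10, 5, 12, 13, 14, 15, 7, 17, 11]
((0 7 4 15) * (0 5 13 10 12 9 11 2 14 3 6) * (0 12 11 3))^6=(0 10 4 2 5)(3 12)(6 9)(7 11 15 14 13)=[10, 1, 5, 12, 2, 0, 9, 11, 8, 6, 4, 15, 3, 7, 13, 14]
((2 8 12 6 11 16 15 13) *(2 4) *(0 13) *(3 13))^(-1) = (0 15 16 11 6 12 8 2 4 13 3) = [15, 1, 4, 0, 13, 5, 12, 7, 2, 9, 10, 6, 8, 3, 14, 16, 11]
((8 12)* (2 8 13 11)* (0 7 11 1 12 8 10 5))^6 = [0, 1, 2, 3, 4, 5, 6, 7, 8, 9, 10, 11, 12, 13] = (13)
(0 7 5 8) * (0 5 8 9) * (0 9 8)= (9)(0 7)(5 8)= [7, 1, 2, 3, 4, 8, 6, 0, 5, 9]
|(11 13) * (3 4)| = |(3 4)(11 13)| = 2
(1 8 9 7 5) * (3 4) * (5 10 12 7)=(1 8 9 5)(3 4)(7 10 12)=[0, 8, 2, 4, 3, 1, 6, 10, 9, 5, 12, 11, 7]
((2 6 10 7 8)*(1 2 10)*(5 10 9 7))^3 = (5 10) = [0, 1, 2, 3, 4, 10, 6, 7, 8, 9, 5]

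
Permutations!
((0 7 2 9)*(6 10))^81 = (0 7 2 9)(6 10) = [7, 1, 9, 3, 4, 5, 10, 2, 8, 0, 6]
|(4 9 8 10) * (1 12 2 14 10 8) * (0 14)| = 8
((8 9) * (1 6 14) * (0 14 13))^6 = (0 14 1 6 13) = [14, 6, 2, 3, 4, 5, 13, 7, 8, 9, 10, 11, 12, 0, 1]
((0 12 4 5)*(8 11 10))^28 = (12)(8 11 10) = [0, 1, 2, 3, 4, 5, 6, 7, 11, 9, 8, 10, 12]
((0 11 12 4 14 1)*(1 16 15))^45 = (0 16 12 1 14 11 15 4) = [16, 14, 2, 3, 0, 5, 6, 7, 8, 9, 10, 15, 1, 13, 11, 4, 12]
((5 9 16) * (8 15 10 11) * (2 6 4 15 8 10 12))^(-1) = (2 12 15 4 6)(5 16 9)(10 11) = [0, 1, 12, 3, 6, 16, 2, 7, 8, 5, 11, 10, 15, 13, 14, 4, 9]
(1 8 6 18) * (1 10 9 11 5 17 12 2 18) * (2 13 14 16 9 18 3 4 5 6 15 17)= (1 8 15 17 12 13 14 16 9 11 6)(2 3 4 5)(10 18)= [0, 8, 3, 4, 5, 2, 1, 7, 15, 11, 18, 6, 13, 14, 16, 17, 9, 12, 10]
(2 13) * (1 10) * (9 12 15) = [0, 10, 13, 3, 4, 5, 6, 7, 8, 12, 1, 11, 15, 2, 14, 9] = (1 10)(2 13)(9 12 15)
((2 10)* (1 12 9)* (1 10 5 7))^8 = [0, 12, 5, 3, 4, 7, 6, 1, 8, 10, 2, 11, 9] = (1 12 9 10 2 5 7)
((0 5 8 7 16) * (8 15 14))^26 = [7, 1, 2, 3, 4, 16, 6, 14, 15, 9, 10, 11, 12, 13, 5, 0, 8] = (0 7 14 5 16 8 15)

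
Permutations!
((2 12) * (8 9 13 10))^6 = (8 13)(9 10) = [0, 1, 2, 3, 4, 5, 6, 7, 13, 10, 9, 11, 12, 8]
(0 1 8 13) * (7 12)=(0 1 8 13)(7 12)=[1, 8, 2, 3, 4, 5, 6, 12, 13, 9, 10, 11, 7, 0]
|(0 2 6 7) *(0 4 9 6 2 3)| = 4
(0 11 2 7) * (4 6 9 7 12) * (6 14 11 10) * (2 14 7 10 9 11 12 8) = (0 9 10 6 11 14 12 4 7)(2 8) = [9, 1, 8, 3, 7, 5, 11, 0, 2, 10, 6, 14, 4, 13, 12]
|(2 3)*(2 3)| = |(3)| = 1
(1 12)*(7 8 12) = [0, 7, 2, 3, 4, 5, 6, 8, 12, 9, 10, 11, 1] = (1 7 8 12)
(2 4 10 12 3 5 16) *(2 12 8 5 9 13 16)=(2 4 10 8 5)(3 9 13 16 12)=[0, 1, 4, 9, 10, 2, 6, 7, 5, 13, 8, 11, 3, 16, 14, 15, 12]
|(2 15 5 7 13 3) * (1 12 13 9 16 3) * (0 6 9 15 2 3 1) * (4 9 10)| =9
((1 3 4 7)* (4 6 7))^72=(7)=[0, 1, 2, 3, 4, 5, 6, 7]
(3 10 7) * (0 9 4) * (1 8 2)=(0 9 4)(1 8 2)(3 10 7)=[9, 8, 1, 10, 0, 5, 6, 3, 2, 4, 7]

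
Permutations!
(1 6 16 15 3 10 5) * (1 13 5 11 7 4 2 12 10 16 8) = [0, 6, 12, 16, 2, 13, 8, 4, 1, 9, 11, 7, 10, 5, 14, 3, 15] = (1 6 8)(2 12 10 11 7 4)(3 16 15)(5 13)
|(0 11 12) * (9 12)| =4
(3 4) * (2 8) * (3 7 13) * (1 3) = (1 3 4 7 13)(2 8) = [0, 3, 8, 4, 7, 5, 6, 13, 2, 9, 10, 11, 12, 1]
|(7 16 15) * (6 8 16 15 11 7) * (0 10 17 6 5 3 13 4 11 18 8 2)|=105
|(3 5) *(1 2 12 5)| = |(1 2 12 5 3)| = 5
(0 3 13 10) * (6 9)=(0 3 13 10)(6 9)=[3, 1, 2, 13, 4, 5, 9, 7, 8, 6, 0, 11, 12, 10]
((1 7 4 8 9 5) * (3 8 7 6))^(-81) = [0, 8, 2, 5, 7, 3, 9, 4, 1, 6] = (1 8)(3 5)(4 7)(6 9)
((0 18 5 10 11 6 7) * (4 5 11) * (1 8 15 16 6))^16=(0 6 15 1 18 7 16 8 11)(4 5 10)=[6, 18, 2, 3, 5, 10, 15, 16, 11, 9, 4, 0, 12, 13, 14, 1, 8, 17, 7]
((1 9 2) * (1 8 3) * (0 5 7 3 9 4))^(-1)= (0 4 1 3 7 5)(2 9 8)= [4, 3, 9, 7, 1, 0, 6, 5, 2, 8]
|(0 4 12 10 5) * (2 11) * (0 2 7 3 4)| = 8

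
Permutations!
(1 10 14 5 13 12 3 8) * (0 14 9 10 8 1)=(0 14 5 13 12 3 1 8)(9 10)=[14, 8, 2, 1, 4, 13, 6, 7, 0, 10, 9, 11, 3, 12, 5]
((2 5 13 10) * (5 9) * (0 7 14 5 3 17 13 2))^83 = (0 5 3 10 14 9 13 7 2 17) = [5, 1, 17, 10, 4, 3, 6, 2, 8, 13, 14, 11, 12, 7, 9, 15, 16, 0]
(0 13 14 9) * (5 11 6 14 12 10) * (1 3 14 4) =(0 13 12 10 5 11 6 4 1 3 14 9) =[13, 3, 2, 14, 1, 11, 4, 7, 8, 0, 5, 6, 10, 12, 9]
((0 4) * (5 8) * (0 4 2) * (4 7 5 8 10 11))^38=[0, 1, 2, 3, 10, 4, 6, 11, 8, 9, 7, 5]=(4 10 7 11 5)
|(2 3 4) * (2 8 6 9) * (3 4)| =|(2 4 8 6 9)| =5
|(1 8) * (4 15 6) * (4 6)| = 2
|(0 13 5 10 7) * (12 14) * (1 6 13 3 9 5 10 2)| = 10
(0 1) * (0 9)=(0 1 9)=[1, 9, 2, 3, 4, 5, 6, 7, 8, 0]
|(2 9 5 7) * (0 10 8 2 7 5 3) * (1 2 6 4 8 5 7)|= 24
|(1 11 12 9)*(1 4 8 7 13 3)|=9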